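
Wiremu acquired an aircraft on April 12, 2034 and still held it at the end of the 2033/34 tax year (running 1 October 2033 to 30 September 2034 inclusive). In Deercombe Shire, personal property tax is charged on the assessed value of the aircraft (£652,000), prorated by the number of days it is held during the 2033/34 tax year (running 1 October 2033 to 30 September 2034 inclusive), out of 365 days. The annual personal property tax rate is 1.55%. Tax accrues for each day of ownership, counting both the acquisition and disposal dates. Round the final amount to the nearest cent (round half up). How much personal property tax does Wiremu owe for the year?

Days held (April 12 – September 30, 2034): 172 out of 365
Tax = £652,000 × 1.55% × 172/365 = £4,762.2795

£4,762.28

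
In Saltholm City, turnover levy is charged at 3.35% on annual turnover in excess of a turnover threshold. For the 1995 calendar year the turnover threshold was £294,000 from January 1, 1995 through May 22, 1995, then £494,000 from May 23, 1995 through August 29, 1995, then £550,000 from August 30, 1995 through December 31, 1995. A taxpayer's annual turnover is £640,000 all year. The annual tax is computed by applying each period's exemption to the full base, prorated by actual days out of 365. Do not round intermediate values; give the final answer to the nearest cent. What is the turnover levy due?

£6,860.25

January 1 – May 22, 1995: 142 days, exemption £294,000 → (£640,000 − £294,000) × 3.35% × 142/365 = £4,509.3753
May 23 – August 29, 1995: 99 days, exemption £494,000 → (£640,000 − £494,000) × 3.35% × 99/365 = £1,326.6000
August 30 – December 31, 1995: 124 days, exemption £550,000 → (£640,000 − £550,000) × 3.35% × 124/365 = £1,024.2740
Total = £6,860.2493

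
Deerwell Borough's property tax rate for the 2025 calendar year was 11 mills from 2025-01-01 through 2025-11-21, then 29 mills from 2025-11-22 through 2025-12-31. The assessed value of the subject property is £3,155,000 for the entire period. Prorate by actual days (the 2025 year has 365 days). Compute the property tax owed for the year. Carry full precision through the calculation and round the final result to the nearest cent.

£40,928.56

2025-01-01 to 2025-11-21: 325 days at 11 mills → £3,155,000 × 1.1% × 325/365 = £30,901.7123
2025-11-22 to 2025-12-31: 40 days at 29 mills → £3,155,000 × 2.9% × 40/365 = £10,026.8493
Total = £40,928.5616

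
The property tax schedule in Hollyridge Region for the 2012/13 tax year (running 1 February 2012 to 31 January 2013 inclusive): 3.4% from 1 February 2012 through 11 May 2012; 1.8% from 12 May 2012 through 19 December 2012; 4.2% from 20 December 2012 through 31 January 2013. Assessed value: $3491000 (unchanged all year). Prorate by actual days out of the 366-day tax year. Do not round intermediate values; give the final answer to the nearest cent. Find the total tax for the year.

$88095.29

1 February – 11 May 2012: 101 days at 3.4% → $3491000 × 3.4% × 101/366 = $32754.3552
12 May – 19 December 2012: 222 days at 1.8% → $3491000 × 1.8% × 222/366 = $38114.8525
20 December 2012 – 31 January 2013: 43 days at 4.2% → $3491000 × 4.2% × 43/366 = $17226.0820
Total = $88095.2896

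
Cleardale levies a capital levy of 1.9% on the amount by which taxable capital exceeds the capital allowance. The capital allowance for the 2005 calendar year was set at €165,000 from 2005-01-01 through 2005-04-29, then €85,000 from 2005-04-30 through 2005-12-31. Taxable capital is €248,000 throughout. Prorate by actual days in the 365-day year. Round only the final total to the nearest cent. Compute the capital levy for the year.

2005-01-01 to 2005-04-29: 119 days, exemption €165,000 → (€248,000 − €165,000) × 1.9% × 119/365 = €514.1452
2005-04-30 to 2005-12-31: 246 days, exemption €85,000 → (€248,000 − €85,000) × 1.9% × 246/365 = €2,087.2932
Total = €2,601.4384

€2,601.44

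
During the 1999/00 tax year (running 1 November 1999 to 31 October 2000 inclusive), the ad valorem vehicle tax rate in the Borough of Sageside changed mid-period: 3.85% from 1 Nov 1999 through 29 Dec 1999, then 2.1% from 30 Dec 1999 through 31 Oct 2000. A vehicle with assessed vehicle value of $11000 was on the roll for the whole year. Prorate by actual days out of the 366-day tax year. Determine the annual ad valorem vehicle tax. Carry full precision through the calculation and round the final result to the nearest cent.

1 Nov – 29 Dec 1999: 59 days at 3.85% → $11000 × 3.85% × 59/366 = $68.2691
30 Dec 1999 – 31 Oct 2000: 307 days at 2.1% → $11000 × 2.1% × 307/366 = $193.7623
Total = $262.0314

$262.03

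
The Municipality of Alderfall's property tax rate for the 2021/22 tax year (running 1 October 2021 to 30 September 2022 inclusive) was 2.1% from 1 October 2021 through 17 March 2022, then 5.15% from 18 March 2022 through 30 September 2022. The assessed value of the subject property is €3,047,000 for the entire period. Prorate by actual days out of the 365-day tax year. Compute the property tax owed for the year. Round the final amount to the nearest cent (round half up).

€114,145.63

1 October 2021 – 17 March 2022: 168 days at 2.1% → €3,047,000 × 2.1% × 168/365 = €29,451.5507
18 March – 30 September 2022: 197 days at 5.15% → €3,047,000 × 5.15% × 197/365 = €84,694.0781
Total = €114,145.6288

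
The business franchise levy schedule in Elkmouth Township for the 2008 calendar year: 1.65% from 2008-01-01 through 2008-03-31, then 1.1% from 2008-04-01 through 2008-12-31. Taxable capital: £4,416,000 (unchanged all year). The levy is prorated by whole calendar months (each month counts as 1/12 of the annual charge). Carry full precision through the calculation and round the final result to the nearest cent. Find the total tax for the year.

£54,648.00

2008-01-01 to 2008-03-31: 3 months at 1.65% → £4,416,000 × 1.65% × 3/12 = £18,216.0000
2008-04-01 to 2008-12-31: 9 months at 1.1% → £4,416,000 × 1.1% × 9/12 = £36,432.0000
Total = £54,648.0000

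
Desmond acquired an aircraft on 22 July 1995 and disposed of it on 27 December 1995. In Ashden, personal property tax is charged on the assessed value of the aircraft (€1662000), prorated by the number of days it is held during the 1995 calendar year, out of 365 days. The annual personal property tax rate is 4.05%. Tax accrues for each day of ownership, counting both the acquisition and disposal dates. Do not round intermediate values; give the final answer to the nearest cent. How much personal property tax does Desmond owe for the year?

Days held (22 July – 27 December 1995): 159 out of 365
Tax = €1662000 × 4.05% × 159/365 = €29321.7781

€29321.78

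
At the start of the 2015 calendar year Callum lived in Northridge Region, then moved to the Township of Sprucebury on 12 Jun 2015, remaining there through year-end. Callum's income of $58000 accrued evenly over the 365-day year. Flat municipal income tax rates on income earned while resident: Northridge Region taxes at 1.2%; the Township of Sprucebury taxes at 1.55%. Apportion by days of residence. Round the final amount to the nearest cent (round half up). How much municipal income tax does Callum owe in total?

$808.90

Northridge Region, 1 Jan – 11 Jun 2015: 162 days → $58000 × 1.2% × 162/365 = $308.9096
The Township of Sprucebury, 12 Jun – 31 Dec 2015: 203 days → $58000 × 1.55% × 203/365 = $499.9918
Total = $808.9014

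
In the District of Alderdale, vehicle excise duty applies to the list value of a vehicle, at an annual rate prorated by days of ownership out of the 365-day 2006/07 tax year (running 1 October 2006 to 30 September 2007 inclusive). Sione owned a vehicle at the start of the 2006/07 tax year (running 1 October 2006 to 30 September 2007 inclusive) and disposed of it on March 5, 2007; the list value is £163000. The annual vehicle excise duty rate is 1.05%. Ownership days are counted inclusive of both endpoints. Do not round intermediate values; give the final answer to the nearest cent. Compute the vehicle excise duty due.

£731.49

Days held (October 1, 2006 – March 5, 2007): 156 out of 365
Tax = £163000 × 1.05% × 156/365 = £731.4904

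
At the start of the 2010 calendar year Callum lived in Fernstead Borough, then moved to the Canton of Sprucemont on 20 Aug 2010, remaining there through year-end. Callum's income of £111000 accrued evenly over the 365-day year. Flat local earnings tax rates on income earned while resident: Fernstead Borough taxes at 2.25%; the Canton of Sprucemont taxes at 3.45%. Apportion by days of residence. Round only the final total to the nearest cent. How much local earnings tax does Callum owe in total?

Fernstead Borough, 1 Jan – 19 Aug 2010: 231 days → £111000 × 2.25% × 231/365 = £1580.6096
The Canton of Sprucemont, 20 Aug – 31 Dec 2010: 134 days → £111000 × 3.45% × 134/365 = £1405.8986
Total = £2986.5082

£2986.51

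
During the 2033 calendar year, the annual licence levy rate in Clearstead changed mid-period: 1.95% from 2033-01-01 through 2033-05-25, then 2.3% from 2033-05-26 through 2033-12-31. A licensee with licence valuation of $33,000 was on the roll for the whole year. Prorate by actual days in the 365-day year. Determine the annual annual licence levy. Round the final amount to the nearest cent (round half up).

2033-01-01 to 2033-05-25: 145 days at 1.95% → $33,000 × 1.95% × 145/365 = $255.6370
2033-05-26 to 2033-12-31: 220 days at 2.3% → $33,000 × 2.3% × 220/365 = $457.4795
Total = $713.1164

$713.12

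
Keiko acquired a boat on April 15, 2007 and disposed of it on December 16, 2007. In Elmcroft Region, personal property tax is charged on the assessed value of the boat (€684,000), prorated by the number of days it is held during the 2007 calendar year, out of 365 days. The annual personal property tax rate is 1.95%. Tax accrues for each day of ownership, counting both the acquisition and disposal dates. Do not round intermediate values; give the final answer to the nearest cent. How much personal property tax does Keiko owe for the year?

Days held (April 15 – December 16, 2007): 246 out of 365
Tax = €684,000 × 1.95% × 246/365 = €8,989.4466

€8,989.45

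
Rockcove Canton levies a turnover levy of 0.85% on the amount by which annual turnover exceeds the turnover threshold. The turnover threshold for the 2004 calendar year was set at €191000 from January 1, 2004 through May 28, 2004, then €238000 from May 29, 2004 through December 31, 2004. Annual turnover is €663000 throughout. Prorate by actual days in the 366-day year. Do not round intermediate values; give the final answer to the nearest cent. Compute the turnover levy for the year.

€3775.14

January 1 – May 28, 2004: 149 days, exemption €191000 → (€663000 − €191000) × 0.85% × 149/366 = €1633.3005
May 29 – December 31, 2004: 217 days, exemption €238000 → (€663000 − €238000) × 0.85% × 217/366 = €2141.8374
Total = €3775.1380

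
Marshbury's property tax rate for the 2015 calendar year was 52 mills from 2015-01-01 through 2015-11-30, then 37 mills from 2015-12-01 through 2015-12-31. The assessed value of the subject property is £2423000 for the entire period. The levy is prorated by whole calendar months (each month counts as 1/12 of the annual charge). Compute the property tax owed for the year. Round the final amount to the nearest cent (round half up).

2015-01-01 to 2015-11-30: 11 months at 52 mills → £2423000 × 5.2% × 11/12 = £115496.3333
2015-12-01 to 2015-12-31: 1 month at 37 mills → £2423000 × 3.7% × 1/12 = £7470.9167
Total = £122967.2500

£122967.25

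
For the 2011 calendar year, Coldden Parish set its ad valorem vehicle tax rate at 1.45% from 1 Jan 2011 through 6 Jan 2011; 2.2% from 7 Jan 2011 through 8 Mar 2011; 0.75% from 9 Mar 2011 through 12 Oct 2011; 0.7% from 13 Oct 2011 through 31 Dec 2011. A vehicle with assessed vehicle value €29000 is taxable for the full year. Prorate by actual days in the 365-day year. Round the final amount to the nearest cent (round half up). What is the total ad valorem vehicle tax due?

€287.93

1 Jan – 6 Jan 2011: 6 days at 1.45% → €29000 × 1.45% × 6/365 = €6.9123
7 Jan – 8 Mar 2011: 61 days at 2.2% → €29000 × 2.2% × 61/365 = €106.6247
9 Mar – 12 Oct 2011: 218 days at 0.75% → €29000 × 0.75% × 218/365 = €129.9041
13 Oct – 31 Dec 2011: 80 days at 0.7% → €29000 × 0.7% × 80/365 = €44.4932
Total = €287.9342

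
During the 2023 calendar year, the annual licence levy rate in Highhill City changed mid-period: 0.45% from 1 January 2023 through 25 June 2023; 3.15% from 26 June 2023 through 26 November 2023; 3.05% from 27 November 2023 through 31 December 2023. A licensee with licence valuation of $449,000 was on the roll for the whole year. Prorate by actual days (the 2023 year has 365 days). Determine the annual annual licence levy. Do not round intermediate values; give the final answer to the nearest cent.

$8,254.83

1 January – 25 June 2023: 176 days at 0.45% → $449,000 × 0.45% × 176/365 = $974.2685
26 June – 26 November 2023: 154 days at 3.15% → $449,000 × 3.15% × 154/365 = $5,967.3945
27 November – 31 December 2023: 35 days at 3.05% → $449,000 × 3.05% × 35/365 = $1,313.1712
Total = $8,254.8342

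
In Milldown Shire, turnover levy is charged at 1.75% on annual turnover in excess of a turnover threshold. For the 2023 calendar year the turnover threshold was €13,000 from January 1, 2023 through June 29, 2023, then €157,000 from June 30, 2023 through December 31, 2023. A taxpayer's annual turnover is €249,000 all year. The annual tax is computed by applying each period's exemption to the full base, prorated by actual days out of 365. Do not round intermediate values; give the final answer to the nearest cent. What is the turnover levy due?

€2,852.74

January 1 – June 29, 2023: 180 days, exemption €13,000 → (€249,000 − €13,000) × 1.75% × 180/365 = €2,036.7123
June 30 – December 31, 2023: 185 days, exemption €157,000 → (€249,000 − €157,000) × 1.75% × 185/365 = €816.0274
Total = €2,852.7397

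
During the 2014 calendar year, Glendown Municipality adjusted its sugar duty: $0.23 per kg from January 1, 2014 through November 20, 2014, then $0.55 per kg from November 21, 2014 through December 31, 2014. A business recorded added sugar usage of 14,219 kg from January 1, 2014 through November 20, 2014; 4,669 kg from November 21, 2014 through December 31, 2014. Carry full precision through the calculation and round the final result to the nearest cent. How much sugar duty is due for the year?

January 1 – November 20, 2014: 14,219 kg at $0.23/kg → $3270.37
November 21 – December 31, 2014: 4,669 kg at $0.55/kg → $2567.95

$5838.32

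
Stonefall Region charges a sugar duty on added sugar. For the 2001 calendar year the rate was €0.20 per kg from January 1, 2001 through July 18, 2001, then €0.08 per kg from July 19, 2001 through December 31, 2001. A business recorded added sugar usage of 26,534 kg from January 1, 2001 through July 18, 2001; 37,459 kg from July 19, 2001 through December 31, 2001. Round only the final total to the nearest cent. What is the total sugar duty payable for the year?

€8,303.52

January 1 – July 18, 2001: 26,534 kg at €0.20/kg → €5,306.80
July 19 – December 31, 2001: 37,459 kg at €0.08/kg → €2,996.72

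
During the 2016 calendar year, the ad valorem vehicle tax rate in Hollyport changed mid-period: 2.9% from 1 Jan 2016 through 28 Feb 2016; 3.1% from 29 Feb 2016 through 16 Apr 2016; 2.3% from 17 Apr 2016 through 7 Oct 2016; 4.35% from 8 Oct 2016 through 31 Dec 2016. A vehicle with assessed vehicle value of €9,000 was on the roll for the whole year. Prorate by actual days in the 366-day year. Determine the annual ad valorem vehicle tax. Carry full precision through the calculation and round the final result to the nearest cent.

€268.00

1 Jan – 28 Feb 2016: 59 days at 2.9% → €9,000 × 2.9% × 59/366 = €42.0738
29 Feb – 16 Apr 2016: 48 days at 3.1% → €9,000 × 3.1% × 48/366 = €36.5902
17 Apr – 7 Oct 2016: 174 days at 2.3% → €9,000 × 2.3% × 174/366 = €98.4098
8 Oct – 31 Dec 2016: 85 days at 4.35% → €9,000 × 4.35% × 85/366 = €90.9221
Total = €267.9959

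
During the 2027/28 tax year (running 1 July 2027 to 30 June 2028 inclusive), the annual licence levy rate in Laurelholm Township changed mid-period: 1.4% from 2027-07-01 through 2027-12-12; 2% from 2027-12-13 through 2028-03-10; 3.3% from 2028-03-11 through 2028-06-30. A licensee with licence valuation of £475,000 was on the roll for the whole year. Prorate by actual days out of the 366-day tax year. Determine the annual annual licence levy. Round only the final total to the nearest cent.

2027-07-01 to 2027-12-12: 165 days at 1.4% → £475,000 × 1.4% × 165/366 = £2,997.9508
2027-12-13 to 2028-03-10: 89 days at 2% → £475,000 × 2% × 89/366 = £2,310.1093
2028-03-11 to 2028-06-30: 112 days at 3.3% → £475,000 × 3.3% × 112/366 = £4,796.7213
Total = £10,104.7814

£10,104.78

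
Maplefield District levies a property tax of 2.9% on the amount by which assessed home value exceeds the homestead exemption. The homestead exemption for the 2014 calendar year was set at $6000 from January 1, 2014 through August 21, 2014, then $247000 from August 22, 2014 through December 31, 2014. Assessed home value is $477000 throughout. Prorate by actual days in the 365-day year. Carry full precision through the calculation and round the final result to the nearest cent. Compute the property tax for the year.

$11131.47

January 1 – August 21, 2014: 233 days, exemption $6000 → ($477000 − $6000) × 2.9% × 233/365 = $8719.3068
August 22 – December 31, 2014: 132 days, exemption $247000 → ($477000 − $247000) × 2.9% × 132/365 = $2412.1644
Total = $11131.4712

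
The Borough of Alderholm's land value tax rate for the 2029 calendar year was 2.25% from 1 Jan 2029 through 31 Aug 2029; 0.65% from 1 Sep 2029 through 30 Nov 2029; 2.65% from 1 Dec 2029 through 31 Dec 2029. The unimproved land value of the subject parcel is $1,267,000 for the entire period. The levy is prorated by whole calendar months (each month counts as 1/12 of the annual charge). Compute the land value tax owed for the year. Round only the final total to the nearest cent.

1 Jan – 31 Aug 2029: 8 months at 2.25% → $1,267,000 × 2.25% × 8/12 = $19,005.0000
1 Sep – 30 Nov 2029: 3 months at 0.65% → $1,267,000 × 0.65% × 3/12 = $2,058.8750
1 Dec – 31 Dec 2029: 1 month at 2.65% → $1,267,000 × 2.65% × 1/12 = $2,797.9583
Total = $23,861.8333

$23,861.83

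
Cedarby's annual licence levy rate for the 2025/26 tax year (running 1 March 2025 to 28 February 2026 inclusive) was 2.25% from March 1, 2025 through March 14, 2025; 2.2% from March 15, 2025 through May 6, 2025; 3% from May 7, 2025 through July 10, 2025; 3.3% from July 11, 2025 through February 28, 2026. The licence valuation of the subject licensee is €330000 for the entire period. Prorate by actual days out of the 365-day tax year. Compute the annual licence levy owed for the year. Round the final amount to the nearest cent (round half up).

March 1 – March 14, 2025: 14 days at 2.25% → €330000 × 2.25% × 14/365 = €284.7945
March 15 – May 6, 2025: 53 days at 2.2% → €330000 × 2.2% × 53/365 = €1054.1918
May 7 – July 10, 2025: 65 days at 3% → €330000 × 3% × 65/365 = €1763.0137
July 11, 2025 – February 28, 2026: 233 days at 3.3% → €330000 × 3.3% × 233/365 = €6951.6986
Total = €10053.6986

€10053.70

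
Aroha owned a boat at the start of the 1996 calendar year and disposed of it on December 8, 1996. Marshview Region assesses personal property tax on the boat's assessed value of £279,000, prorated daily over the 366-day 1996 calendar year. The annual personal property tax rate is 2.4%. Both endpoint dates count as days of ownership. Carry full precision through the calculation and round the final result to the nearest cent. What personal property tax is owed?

£6,275.21

Days held (January 1 – December 8, 1996): 343 out of 366
Tax = £279,000 × 2.4% × 343/366 = £6,275.2131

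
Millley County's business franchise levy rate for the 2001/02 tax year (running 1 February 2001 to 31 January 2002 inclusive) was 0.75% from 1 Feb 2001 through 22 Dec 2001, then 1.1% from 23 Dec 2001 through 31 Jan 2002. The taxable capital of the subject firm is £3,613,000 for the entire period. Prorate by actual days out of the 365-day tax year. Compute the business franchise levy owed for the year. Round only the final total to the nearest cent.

£28,483.31

1 Feb – 22 Dec 2001: 325 days at 0.75% → £3,613,000 × 0.75% × 325/365 = £24,127.9110
23 Dec 2001 – 31 Jan 2002: 40 days at 1.1% → £3,613,000 × 1.1% × 40/365 = £4,355.3973
Total = £28,483.3082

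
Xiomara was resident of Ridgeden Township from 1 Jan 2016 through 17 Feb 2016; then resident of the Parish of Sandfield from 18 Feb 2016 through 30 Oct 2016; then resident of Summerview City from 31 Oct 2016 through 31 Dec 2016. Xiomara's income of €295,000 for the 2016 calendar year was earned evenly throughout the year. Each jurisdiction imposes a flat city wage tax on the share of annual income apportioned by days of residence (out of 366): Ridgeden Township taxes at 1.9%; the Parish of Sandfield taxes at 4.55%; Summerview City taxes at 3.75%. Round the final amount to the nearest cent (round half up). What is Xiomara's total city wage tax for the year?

€11,997.47

Ridgeden Township, 1 Jan – 17 Feb 2016: 48 days → €295,000 × 1.9% × 48/366 = €735.0820
The Parish of Sandfield, 18 Feb – 30 Oct 2016: 256 days → €295,000 × 4.55% × 256/366 = €9,388.4153
Summerview City, 31 Oct – 31 Dec 2016: 62 days → €295,000 × 3.75% × 62/366 = €1,873.9754
Total = €11,997.4727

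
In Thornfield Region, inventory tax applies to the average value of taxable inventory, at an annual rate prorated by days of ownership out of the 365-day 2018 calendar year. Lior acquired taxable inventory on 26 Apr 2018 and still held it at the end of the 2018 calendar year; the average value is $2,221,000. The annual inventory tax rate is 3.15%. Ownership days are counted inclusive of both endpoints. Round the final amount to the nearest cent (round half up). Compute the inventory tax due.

Days held (26 Apr – 31 Dec 2018): 250 out of 365
Tax = $2,221,000 × 3.15% × 250/365 = $47,918.8356

$47,918.84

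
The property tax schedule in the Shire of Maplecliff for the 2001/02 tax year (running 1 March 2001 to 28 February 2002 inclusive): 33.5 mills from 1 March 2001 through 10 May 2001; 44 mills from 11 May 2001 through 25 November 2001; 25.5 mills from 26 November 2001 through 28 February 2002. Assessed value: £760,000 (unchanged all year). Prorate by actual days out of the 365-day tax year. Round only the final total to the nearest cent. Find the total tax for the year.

£28,228.27

1 March – 10 May 2001: 71 days at 33.5 mills → £760,000 × 3.35% × 71/365 = £4,952.4932
11 May – 25 November 2001: 199 days at 44 mills → £760,000 × 4.4% × 199/365 = £18,231.6712
26 November 2001 – 28 February 2002: 95 days at 25.5 mills → £760,000 × 2.55% × 95/365 = £5,044.1096
Total = £28,228.2740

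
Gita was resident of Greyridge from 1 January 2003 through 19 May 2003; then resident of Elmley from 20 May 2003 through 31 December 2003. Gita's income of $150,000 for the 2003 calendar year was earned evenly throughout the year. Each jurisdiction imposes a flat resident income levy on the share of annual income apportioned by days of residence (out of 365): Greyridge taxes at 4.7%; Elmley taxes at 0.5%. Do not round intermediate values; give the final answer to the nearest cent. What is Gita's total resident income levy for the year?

Greyridge, 1 January – 19 May 2003: 139 days → $150,000 × 4.7% × 139/365 = $2,684.7945
Elmley, 20 May – 31 December 2003: 226 days → $150,000 × 0.5% × 226/365 = $464.3836
Total = $3,149.1781

$3,149.18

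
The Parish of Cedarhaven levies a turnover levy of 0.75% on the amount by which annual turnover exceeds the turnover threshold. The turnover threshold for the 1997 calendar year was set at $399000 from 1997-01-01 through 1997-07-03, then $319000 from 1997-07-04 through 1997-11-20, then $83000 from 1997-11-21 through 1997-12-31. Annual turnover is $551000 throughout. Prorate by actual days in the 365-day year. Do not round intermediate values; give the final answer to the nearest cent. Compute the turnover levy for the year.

$1636.36

1997-01-01 to 1997-07-03: 184 days, exemption $399000 → ($551000 − $399000) × 0.75% × 184/365 = $574.6849
1997-07-04 to 1997-11-20: 140 days, exemption $319000 → ($551000 − $319000) × 0.75% × 140/365 = $667.3973
1997-11-21 to 1997-12-31: 41 days, exemption $83000 → ($551000 − $83000) × 0.75% × 41/365 = $394.2740
Total = $1636.3562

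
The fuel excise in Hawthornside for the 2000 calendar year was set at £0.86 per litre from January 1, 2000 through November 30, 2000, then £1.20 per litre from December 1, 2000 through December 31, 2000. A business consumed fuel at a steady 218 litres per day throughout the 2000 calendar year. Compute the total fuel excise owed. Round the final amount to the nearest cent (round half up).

January 1 – November 30, 2000: 335 days × 218 litres/day = 73,030 litres at £0.86/litre → £62,805.80
December 1 – December 31, 2000: 31 days × 218 litres/day = 6,758 litres at £1.20/litre → £8,109.60

£70,915.40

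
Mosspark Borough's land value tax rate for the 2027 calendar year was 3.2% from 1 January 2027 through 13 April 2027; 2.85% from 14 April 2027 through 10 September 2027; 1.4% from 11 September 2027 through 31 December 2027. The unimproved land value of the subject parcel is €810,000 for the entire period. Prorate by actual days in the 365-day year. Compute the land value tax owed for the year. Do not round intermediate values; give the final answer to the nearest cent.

€20,281.07

1 January – 13 April 2027: 103 days at 3.2% → €810,000 × 3.2% × 103/365 = €7,314.4110
14 April – 10 September 2027: 150 days at 2.85% → €810,000 × 2.85% × 150/365 = €9,486.9863
11 September – 31 December 2027: 112 days at 1.4% → €810,000 × 1.4% × 112/365 = €3,479.6712
Total = €20,281.0685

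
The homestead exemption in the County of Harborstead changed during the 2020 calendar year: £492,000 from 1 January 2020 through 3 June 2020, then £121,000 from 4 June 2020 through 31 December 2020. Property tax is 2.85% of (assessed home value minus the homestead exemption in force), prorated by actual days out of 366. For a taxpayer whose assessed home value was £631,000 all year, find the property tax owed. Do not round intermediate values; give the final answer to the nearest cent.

£10,057.15

1 January – 3 June 2020: 155 days, exemption £492,000 → (£631,000 − £492,000) × 2.85% × 155/366 = £1,677.6844
4 June – 31 December 2020: 211 days, exemption £121,000 → (£631,000 − £121,000) × 2.85% × 211/366 = £8,379.4672
Total = £10,057.1516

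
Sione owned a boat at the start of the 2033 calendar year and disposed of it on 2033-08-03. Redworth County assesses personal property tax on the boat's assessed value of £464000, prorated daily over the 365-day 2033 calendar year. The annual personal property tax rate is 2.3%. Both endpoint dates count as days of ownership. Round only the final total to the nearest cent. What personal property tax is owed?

£6286.25

Days held (2033-01-01 to 2033-08-03): 215 out of 365
Tax = £464000 × 2.3% × 215/365 = £6286.2466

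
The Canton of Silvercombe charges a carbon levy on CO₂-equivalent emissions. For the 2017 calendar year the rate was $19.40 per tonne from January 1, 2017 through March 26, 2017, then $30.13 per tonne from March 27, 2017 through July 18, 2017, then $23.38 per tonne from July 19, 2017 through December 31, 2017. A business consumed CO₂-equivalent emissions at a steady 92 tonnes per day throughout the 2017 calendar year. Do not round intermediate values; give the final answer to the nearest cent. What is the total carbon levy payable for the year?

$824,770.80

January 1 – March 26, 2017: 85 days × 92 tonnes/day = 7,820 tonnes at $19.40/tonne → $151,708.00
March 27 – July 18, 2017: 114 days × 92 tonnes/day = 10,488 tonnes at $30.13/tonne → $316,003.44
July 19 – December 31, 2017: 166 days × 92 tonnes/day = 15,272 tonnes at $23.38/tonne → $357,059.36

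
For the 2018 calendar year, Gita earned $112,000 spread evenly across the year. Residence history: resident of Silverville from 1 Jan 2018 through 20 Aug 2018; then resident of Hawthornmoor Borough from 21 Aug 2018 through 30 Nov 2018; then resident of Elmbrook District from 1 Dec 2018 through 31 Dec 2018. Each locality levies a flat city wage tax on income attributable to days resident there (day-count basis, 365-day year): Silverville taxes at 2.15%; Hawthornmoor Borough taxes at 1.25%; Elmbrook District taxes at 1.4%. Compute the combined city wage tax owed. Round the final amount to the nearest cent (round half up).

Silverville, 1 Jan – 20 Aug 2018: 232 days → $112,000 × 2.15% × 232/365 = $1,530.5644
Hawthornmoor Borough, 21 Aug – 30 Nov 2018: 102 days → $112,000 × 1.25% × 102/365 = $391.2329
Elmbrook District, 1 Dec – 31 Dec 2018: 31 days → $112,000 × 1.4% × 31/365 = $133.1726
Total = $2,054.9699

$2,054.97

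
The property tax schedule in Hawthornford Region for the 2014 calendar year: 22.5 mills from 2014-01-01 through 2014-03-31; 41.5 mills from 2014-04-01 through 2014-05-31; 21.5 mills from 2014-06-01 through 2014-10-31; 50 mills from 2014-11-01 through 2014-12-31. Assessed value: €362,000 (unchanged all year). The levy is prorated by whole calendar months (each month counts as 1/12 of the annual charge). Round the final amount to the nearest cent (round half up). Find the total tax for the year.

€10,799.67

2014-01-01 to 2014-03-31: 3 months at 22.5 mills → €362,000 × 2.25% × 3/12 = €2,036.2500
2014-04-01 to 2014-05-31: 2 months at 41.5 mills → €362,000 × 4.15% × 2/12 = €2,503.8333
2014-06-01 to 2014-10-31: 5 months at 21.5 mills → €362,000 × 2.15% × 5/12 = €3,242.9167
2014-11-01 to 2014-12-31: 2 months at 50 mills → €362,000 × 5% × 2/12 = €3,016.6667
Total = €10,799.6667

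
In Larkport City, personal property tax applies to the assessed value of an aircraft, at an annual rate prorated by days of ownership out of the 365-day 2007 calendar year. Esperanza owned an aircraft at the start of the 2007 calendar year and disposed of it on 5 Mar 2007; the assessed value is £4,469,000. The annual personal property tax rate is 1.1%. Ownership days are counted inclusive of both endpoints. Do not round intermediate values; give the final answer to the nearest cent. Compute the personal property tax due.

Days held (1 Jan – 5 Mar 2007): 64 out of 365
Tax = £4,469,000 × 1.1% × 64/365 = £8,619.6603

£8,619.66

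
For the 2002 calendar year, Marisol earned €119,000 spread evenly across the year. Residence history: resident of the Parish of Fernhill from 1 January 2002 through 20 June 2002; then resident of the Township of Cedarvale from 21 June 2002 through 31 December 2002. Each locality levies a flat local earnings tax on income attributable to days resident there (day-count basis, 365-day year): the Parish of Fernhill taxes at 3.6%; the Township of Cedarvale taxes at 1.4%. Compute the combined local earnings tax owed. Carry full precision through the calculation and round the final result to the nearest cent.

The Parish of Fernhill, 1 January – 20 June 2002: 171 days → €119,000 × 3.6% × 171/365 = €2,007.0247
The Township of Cedarvale, 21 June – 31 December 2002: 194 days → €119,000 × 1.4% × 194/365 = €885.4904
Total = €2,892.5151

€2,892.52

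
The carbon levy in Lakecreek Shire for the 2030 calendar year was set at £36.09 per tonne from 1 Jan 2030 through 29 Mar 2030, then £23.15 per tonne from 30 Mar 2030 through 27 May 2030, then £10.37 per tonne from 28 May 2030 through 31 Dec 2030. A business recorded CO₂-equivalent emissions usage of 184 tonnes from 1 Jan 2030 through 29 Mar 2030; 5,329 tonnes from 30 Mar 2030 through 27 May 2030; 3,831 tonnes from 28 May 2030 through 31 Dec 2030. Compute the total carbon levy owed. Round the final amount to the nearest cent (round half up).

1 Jan – 29 Mar 2030: 184 tonnes at £36.09/tonne → £6,640.56
30 Mar – 27 May 2030: 5,329 tonnes at £23.15/tonne → £123,366.35
28 May – 31 Dec 2030: 3,831 tonnes at £10.37/tonne → £39,727.47

£169,734.38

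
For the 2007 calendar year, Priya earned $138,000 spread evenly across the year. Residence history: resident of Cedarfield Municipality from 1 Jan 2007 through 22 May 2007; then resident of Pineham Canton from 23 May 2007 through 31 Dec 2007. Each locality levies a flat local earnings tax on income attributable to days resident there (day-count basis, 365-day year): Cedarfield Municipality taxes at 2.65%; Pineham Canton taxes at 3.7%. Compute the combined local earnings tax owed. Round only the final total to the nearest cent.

$4,542.28

Cedarfield Municipality, 1 Jan – 22 May 2007: 142 days → $138,000 × 2.65% × 142/365 = $1,422.7233
Pineham Canton, 23 May – 31 Dec 2007: 223 days → $138,000 × 3.7% × 223/365 = $3,119.5562
Total = $4,542.2795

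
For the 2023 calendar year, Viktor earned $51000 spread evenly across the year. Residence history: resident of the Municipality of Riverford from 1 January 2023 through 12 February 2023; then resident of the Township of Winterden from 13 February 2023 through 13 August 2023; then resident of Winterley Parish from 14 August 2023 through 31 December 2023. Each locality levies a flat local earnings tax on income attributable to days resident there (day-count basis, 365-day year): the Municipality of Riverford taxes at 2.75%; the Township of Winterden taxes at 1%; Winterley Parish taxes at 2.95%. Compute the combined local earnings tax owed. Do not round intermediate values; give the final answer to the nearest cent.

$996.60

The Municipality of Riverford, 1 January – 12 February 2023: 43 days → $51000 × 2.75% × 43/365 = $165.2260
The Township of Winterden, 13 February – 13 August 2023: 182 days → $51000 × 1% × 182/365 = $254.3014
Winterley Parish, 14 August – 31 December 2023: 140 days → $51000 × 2.95% × 140/365 = $577.0685
Total = $996.5959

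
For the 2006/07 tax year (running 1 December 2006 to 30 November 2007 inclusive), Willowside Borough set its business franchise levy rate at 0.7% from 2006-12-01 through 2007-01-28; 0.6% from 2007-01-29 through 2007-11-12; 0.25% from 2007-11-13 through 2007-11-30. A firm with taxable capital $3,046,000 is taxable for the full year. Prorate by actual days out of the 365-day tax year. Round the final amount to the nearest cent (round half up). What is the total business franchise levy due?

$18,242.62

2006-12-01 to 2007-01-28: 59 days at 0.7% → $3,046,000 × 0.7% × 59/365 = $3,446.5699
2007-01-29 to 2007-11-12: 288 days at 0.6% → $3,046,000 × 0.6% × 288/365 = $14,420.5151
2007-11-13 to 2007-11-30: 18 days at 0.25% → $3,046,000 × 0.25% × 18/365 = $375.5342
Total = $18,242.6192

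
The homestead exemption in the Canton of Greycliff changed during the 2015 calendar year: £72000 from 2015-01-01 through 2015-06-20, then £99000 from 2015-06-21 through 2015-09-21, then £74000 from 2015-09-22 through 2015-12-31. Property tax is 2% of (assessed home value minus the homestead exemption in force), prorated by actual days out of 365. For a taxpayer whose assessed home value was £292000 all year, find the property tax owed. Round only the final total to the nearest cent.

£4251.34

2015-01-01 to 2015-06-20: 171 days, exemption £72000 → (£292000 − £72000) × 2% × 171/365 = £2061.3699
2015-06-21 to 2015-09-21: 93 days, exemption £99000 → (£292000 − £99000) × 2% × 93/365 = £983.5068
2015-09-22 to 2015-12-31: 101 days, exemption £74000 → (£292000 − £74000) × 2% × 101/365 = £1206.4658
Total = £4251.3425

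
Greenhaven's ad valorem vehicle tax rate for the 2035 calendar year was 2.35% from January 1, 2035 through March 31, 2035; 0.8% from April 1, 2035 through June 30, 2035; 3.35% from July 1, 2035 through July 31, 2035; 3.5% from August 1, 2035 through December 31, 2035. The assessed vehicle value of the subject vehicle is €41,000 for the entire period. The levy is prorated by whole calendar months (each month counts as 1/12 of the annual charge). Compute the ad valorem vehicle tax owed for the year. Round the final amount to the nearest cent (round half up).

January 1 – March 31, 2035: 3 months at 2.35% → €41,000 × 2.35% × 3/12 = €240.8750
April 1 – June 30, 2035: 3 months at 0.8% → €41,000 × 0.8% × 3/12 = €82.0000
July 1 – July 31, 2035: 1 month at 3.35% → €41,000 × 3.35% × 1/12 = €114.4583
August 1 – December 31, 2035: 5 months at 3.5% → €41,000 × 3.5% × 5/12 = €597.9167
Total = €1,035.2500

€1,035.25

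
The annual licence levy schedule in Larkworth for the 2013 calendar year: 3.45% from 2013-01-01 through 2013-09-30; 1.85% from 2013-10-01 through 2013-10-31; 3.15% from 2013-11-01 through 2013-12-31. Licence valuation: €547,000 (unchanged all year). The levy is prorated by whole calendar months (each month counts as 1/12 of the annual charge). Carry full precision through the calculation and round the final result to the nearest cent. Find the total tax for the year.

€17,868.67

2013-01-01 to 2013-09-30: 9 months at 3.45% → €547,000 × 3.45% × 9/12 = €14,153.6250
2013-10-01 to 2013-10-31: 1 month at 1.85% → €547,000 × 1.85% × 1/12 = €843.2917
2013-11-01 to 2013-12-31: 2 months at 3.15% → €547,000 × 3.15% × 2/12 = €2,871.7500
Total = €17,868.6667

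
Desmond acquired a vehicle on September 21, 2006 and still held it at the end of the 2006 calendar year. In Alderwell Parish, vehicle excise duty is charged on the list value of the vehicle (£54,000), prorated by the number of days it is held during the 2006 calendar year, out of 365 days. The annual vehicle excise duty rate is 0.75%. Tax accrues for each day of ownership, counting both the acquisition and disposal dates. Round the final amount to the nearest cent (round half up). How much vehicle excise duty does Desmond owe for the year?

£113.18

Days held (September 21 – December 31, 2006): 102 out of 365
Tax = £54,000 × 0.75% × 102/365 = £113.1781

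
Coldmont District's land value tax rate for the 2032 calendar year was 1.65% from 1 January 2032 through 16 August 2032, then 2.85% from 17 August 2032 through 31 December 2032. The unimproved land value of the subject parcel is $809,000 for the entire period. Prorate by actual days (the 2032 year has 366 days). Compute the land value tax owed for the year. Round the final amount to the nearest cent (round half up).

$16,982.37

1 January – 16 August 2032: 229 days at 1.65% → $809,000 × 1.65% × 229/366 = $8,351.9303
17 August – 31 December 2032: 137 days at 2.85% → $809,000 × 2.85% × 137/366 = $8,630.4385
Total = $16,982.3689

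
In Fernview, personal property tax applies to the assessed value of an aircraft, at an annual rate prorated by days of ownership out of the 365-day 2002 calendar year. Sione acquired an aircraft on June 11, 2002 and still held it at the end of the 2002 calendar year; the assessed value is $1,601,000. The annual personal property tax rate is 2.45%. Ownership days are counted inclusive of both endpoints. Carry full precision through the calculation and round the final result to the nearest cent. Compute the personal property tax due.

Days held (June 11 – December 31, 2002): 204 out of 365
Tax = $1,601,000 × 2.45% × 204/365 = $21,922.7342

$21,922.73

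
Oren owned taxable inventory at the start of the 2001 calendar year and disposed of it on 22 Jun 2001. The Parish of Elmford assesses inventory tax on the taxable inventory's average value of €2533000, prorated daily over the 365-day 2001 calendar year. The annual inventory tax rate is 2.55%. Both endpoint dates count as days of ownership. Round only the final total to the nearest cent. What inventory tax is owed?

€30614.60

Days held (1 Jan – 22 Jun 2001): 173 out of 365
Tax = €2533000 × 2.55% × 173/365 = €30614.6014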